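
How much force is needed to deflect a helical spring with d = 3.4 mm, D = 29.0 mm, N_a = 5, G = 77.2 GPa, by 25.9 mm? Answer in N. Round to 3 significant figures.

274 N

k = Gd⁴/(8D³N_a) = (77.2×10³)(3.4⁴)/(8·29.0³·5) = 10.575 N/mm
F = k·δ = 10.575 × 25.9 = 273.89 N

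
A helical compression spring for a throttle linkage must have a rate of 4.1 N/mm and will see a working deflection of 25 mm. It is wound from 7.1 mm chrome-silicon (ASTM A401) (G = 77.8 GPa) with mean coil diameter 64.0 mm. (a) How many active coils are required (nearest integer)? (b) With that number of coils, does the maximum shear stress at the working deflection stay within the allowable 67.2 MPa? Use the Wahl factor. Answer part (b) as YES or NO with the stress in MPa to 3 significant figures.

N_a = Gd⁴/(8D³k) = (77.8×10³)(7.1⁴)/(8·64.0³·4.1) = 22.99 → N_a = 23
Actual rate k = Gd⁴/(8D³·23) = 4.0988 N/mm
Working load F = kδ = 4.0988·25 = 102.47 N
C = 64.0/7.1 = 9.0141; K_W = (4C−1)/(4C−4)+0.615/C = 1.1618
τ_max = K_W·8FD/(πd³) = 1.1618·46.66 = 54.21 MPa
τ_max ≤ 67.2 MPa → acceptable

(a) 23 coils; (b) YES, τ_max = 54.2 MPa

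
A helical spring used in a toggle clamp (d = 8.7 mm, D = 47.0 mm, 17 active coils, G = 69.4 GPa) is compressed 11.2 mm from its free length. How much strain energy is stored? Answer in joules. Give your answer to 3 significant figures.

k = Gd⁴/(8D³N_a) = (69.4×10³)(8.7⁴)/(8·47.0³·17) = 28.158 N/mm
U = ½kδ² = 0.5 × 28.158 × 11.2² = 1766.1 N·mm = 1.7661 J

1.77 J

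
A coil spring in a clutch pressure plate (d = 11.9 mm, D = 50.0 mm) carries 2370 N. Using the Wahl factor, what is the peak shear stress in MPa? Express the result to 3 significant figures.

247 MPa

Spring index C = D/d = 50.0/11.9 = 4.2017
K_W = (4C−1)/(4C−4) + 0.615/C = 15.807/12.807 + 0.1464 = 1.3806
τ₀ = 8FD/(πd³) = 8·2370·50.0/(π·11.9³) = 948000/5294.1 = 179.07 MPa
τ_max = K·τ₀ = 1.3806 × 179.07 = 247.22 MPa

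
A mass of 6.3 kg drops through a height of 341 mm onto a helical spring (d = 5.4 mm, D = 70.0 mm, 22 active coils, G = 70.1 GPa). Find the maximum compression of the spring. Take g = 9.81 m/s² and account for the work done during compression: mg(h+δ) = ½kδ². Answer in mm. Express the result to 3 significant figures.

k = Gd⁴/(8D³N_a) = (70.1×10³)(5.4⁴)/(8·70.0³·22) = 0.98738 N/mm
W = mg = 6.3 × 9.81 = 61.803 N
½kδ² − Wδ − Wh = 0 → δ = (W + √(W² + 2kWh))/k
δ = (61.803 + √(3819.6 + 41617.9))/0.98738 = (61.803 + 213.16)/0.98738 = 278.48 mm

278 mm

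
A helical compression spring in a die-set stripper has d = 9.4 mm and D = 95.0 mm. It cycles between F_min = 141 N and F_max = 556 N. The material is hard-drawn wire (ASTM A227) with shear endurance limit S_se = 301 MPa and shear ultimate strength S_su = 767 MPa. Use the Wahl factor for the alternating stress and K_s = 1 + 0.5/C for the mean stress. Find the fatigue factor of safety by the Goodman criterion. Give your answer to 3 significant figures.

2.71

C = D/d = 95.0/9.4 = 10.1064; K_W = (4C−1)/(4C−4)+0.615/C = 1.1432; K_s = 1+0.5/C = 1.0495
F_a = (F_max−F_min)/2 = 207.5 N; F_m = (F_max+F_min)/2 = 348.5 N
τ_a = K_W·8F_aD/(πd³) = 1.1432 × 60.436 = 69.092 MPa
τ_m = K_s·8F_mD/(πd³) = 1.0495 × 101.5 = 106.53 MPa
Goodman: 1/n_f = τ_a/S_se + τ_m/S_su = 69.092/301 + 106.53/767 = 0.22954 + 0.13889 = 0.36843
n_f = 1/0.36843 = 2.714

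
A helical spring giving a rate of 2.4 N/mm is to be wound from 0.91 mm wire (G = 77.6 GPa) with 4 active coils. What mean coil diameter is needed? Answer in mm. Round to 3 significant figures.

8.85 mm

D = (Gd⁴/(8N_a·k))^(1/3) = (77.6×10³·0.91⁴/(8·4·2.4))^(1/3)
  = (692.893)^(1/3) = 8.8489 mm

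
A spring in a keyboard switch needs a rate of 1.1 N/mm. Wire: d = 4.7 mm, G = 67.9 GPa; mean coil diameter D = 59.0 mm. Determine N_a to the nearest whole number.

18

N_a = Gd⁴/(8D³k) = (67.9×10³ × 4.7⁴)/(8 × 59.0³ × 1.1)
    = 3.3133e+07 / 1.80734e+06 = 18.33 → 18 coils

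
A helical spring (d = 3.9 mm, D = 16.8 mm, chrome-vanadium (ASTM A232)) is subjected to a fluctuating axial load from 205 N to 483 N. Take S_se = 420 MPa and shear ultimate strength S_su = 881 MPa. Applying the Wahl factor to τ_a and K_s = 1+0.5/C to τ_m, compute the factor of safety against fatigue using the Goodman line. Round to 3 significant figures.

1.56

C = D/d = 16.8/3.9 = 4.3077; K_W = (4C−1)/(4C−4)+0.615/C = 1.3695; K_s = 1+0.5/C = 1.1161
F_a = (F_max−F_min)/2 = 139 N; F_m = (F_max+F_min)/2 = 344 N
τ_a = K_W·8F_aD/(πd³) = 1.3695 × 100.25 = 137.29 MPa
τ_m = K_s·8F_mD/(πd³) = 1.1161 × 248.09 = 276.89 MPa
Goodman: 1/n_f = τ_a/S_se + τ_m/S_su = 137.29/420 + 276.89/881 = 0.32688 + 0.31429 = 0.64117
n_f = 1/0.64117 = 1.56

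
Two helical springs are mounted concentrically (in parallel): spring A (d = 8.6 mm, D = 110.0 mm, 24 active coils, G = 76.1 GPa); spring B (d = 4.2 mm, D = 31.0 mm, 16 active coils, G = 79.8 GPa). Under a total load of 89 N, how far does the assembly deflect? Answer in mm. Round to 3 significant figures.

k_A = Gd⁴/(8D³N_a) = (76.1×10³)(8.6⁴)/(8·110.0³·24) = 1.6289 N/mm
k_B = Gd⁴/(8D³N_a) = (79.8×10³)(4.2⁴)/(8·31.0³·16) = 6.5119 N/mm
Parallel: k_eq = 1.6289 + 6.5119 = 8.1408 N/mm
δ = F/k_eq = 89/8.1408 = 10.933 mm

10.9 mm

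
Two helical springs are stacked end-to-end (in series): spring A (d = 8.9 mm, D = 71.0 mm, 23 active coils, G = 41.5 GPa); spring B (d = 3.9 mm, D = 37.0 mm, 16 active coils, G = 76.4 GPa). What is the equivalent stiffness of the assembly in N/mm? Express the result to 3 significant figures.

1.61 N/mm

k_A = Gd⁴/(8D³N_a) = (41.5×10³)(8.9⁴)/(8·71.0³·23) = 3.9538 N/mm
k_B = Gd⁴/(8D³N_a) = (76.4×10³)(3.9⁴)/(8·37.0³·16) = 2.7261 N/mm
Series: 1/k_eq = 1/3.9538 + 1/2.7261 = 0.61975; k_eq = 1.6136 N/mm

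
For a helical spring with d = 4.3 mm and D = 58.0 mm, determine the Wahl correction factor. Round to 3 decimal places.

1.106

C = D/d = 58.0/4.3 = 13.4884
K_W = (4C−1)/(4C−4) + 0.615/C = 52.953/49.953 + 0.0456 = 1.1057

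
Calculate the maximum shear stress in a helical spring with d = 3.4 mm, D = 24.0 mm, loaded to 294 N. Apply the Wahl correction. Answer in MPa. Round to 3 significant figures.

554 MPa

Spring index C = D/d = 24.0/3.4 = 7.0588
K_W = (4C−1)/(4C−4) + 0.615/C = 27.235/24.235 + 0.0871 = 1.2109
τ₀ = 8FD/(πd³) = 8·294·24.0/(π·3.4³) = 56448/123.48 = 457.15 MPa
τ_max = K·τ₀ = 1.2109 × 457.15 = 553.57 MPa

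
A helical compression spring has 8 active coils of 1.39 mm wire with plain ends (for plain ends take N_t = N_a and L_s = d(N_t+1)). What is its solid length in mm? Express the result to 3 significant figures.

plain ends: N_t = N_a = 8
L_s = d·(N_t+1) = 1.39 × 9 = 12.51 mm

12.5 mm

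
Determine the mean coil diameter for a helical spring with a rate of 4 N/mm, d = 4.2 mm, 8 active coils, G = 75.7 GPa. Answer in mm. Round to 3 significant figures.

45.1 mm

D = (Gd⁴/(8N_a·k))^(1/3) = (75.7×10³·4.2⁴/(8·8·4))^(1/3)
  = (92013.8)^(1/3) = 45.1458 mm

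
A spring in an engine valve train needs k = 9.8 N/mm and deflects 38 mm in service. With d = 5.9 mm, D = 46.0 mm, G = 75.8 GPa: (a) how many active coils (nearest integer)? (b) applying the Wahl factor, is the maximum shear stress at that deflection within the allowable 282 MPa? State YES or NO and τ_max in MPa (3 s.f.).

(a) 12 coils; (b) YES, τ_max = 253 MPa

N_a = Gd⁴/(8D³k) = (75.8×10³)(5.9⁴)/(8·46.0³·9.8) = 12.04 → N_a = 12
Actual rate k = Gd⁴/(8D³·12) = 9.8295 N/mm
Working load F = kδ = 9.8295·38 = 373.52 N
C = 46.0/5.9 = 7.7966; K_W = (4C−1)/(4C−4)+0.615/C = 1.1892
τ_max = K_W·8FD/(πd³) = 1.1892·213.04 = 253.35 MPa
τ_max ≤ 282 MPa → acceptable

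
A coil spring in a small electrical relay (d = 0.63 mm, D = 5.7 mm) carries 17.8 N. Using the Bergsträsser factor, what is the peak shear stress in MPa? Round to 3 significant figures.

Spring index C = D/d = 5.7/0.63 = 9.0476
K_B = (4C+2)/(4C−3) = 38.190/33.190 = 1.1506
τ₀ = 8FD/(πd³) = 8·17.8·5.7/(π·0.63³) = 811.68/0.78555 = 1033.3 MPa
τ_max = K·τ₀ = 1.1506 × 1033.3 = 1188.9 MPa

1190 MPa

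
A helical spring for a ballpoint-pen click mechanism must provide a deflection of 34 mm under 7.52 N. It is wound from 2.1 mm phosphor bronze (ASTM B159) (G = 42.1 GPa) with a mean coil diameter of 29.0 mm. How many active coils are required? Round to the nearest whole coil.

Required rate k = F/δ = 7.52/34 = 0.22118 N/mm
N_a = Gd⁴/(8D³k) = (42.1×10³ × 2.1⁴)/(8 × 29.0³ × 0.22118)
    = 818765 / 43154.2 = 18.97 → 19 coils

19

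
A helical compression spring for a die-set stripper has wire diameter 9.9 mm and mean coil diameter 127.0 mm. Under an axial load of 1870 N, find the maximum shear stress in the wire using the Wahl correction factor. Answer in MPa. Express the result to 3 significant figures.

Spring index C = D/d = 127.0/9.9 = 12.8283
K_W = (4C−1)/(4C−4) + 0.615/C = 50.313/47.313 + 0.0479 = 1.1113
τ₀ = 8FD/(πd³) = 8·1870·127.0/(π·9.9³) = 1.89992e+06/3048.3 = 623.28 MPa
τ_max = K·τ₀ = 1.1113 × 623.28 = 692.68 MPa

693 MPa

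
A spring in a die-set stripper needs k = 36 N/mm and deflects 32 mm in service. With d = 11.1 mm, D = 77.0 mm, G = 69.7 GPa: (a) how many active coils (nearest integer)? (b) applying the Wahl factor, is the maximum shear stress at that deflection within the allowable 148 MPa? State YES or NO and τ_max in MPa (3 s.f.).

N_a = Gd⁴/(8D³k) = (69.7×10³)(11.1⁴)/(8·77.0³·36) = 8.047 → N_a = 8
Actual rate k = Gd⁴/(8D³·8) = 36.214 N/mm
Working load F = kδ = 36.214·32 = 1158.8 N
C = 77.0/11.1 = 6.9369; K_W = (4C−1)/(4C−4)+0.615/C = 1.2150
τ_max = K_W·8FD/(πd³) = 1.2150·166.14 = 201.86 MPa
τ_max > 148 MPa → exceeds allowable

(a) 8 coils; (b) NO, τ_max = 202 MPa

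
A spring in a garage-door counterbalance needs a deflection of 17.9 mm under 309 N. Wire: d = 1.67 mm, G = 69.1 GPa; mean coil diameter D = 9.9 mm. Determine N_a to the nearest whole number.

Required rate k = F/δ = 309/17.9 = 17.263 N/mm
N_a = Gd⁴/(8D³k) = (69.1×10³ × 1.67⁴)/(8 × 9.9³ × 17.263)
    = 537457 / 133999 = 4.011 → 4 coils

4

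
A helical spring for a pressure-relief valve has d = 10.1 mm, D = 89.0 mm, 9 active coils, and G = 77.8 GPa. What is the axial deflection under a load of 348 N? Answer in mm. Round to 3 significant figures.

k = Gd⁴/(8D³N_a) = (77.8×10³)(10.1⁴)/(8·89.0³·9) = 15.95 N/mm
δ = F/k = 348 / 15.95 = 21.818 mm

21.8 mm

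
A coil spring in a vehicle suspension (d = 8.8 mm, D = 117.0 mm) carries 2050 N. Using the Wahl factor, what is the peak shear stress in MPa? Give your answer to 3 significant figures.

Spring index C = D/d = 117.0/8.8 = 13.2955
K_W = (4C−1)/(4C−4) + 0.615/C = 52.182/49.182 + 0.0463 = 1.1073
τ₀ = 8FD/(πd³) = 8·2050·117.0/(π·8.8³) = 1.9188e+06/2140.9 = 896.26 MPa
τ_max = K·τ₀ = 1.1073 × 896.26 = 992.38 MPa

992 MPa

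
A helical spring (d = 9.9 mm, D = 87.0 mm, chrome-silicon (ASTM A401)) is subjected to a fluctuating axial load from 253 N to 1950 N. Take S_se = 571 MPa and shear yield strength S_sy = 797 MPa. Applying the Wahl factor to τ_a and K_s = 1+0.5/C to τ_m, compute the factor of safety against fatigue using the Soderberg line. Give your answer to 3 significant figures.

C = D/d = 87.0/9.9 = 8.7879; K_W = (4C−1)/(4C−4)+0.615/C = 1.1663; K_s = 1+0.5/C = 1.0569
F_a = (F_max−F_min)/2 = 848.5 N; F_m = (F_max+F_min)/2 = 1101.5 N
τ_a = K_W·8F_aD/(πd³) = 1.1663 × 193.73 = 225.95 MPa
τ_m = K_s·8F_mD/(πd³) = 1.0569 × 251.5 = 265.81 MPa
Soderberg: 1/n_f = τ_a/S_se + τ_m/S_sy = 225.95/571 + 265.81/797 = 0.39571 + 0.33351 = 0.72922
n_f = 1/0.72922 = 1.371

1.37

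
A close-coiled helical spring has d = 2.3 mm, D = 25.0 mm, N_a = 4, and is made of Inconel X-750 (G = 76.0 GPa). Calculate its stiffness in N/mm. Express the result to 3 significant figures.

k = Gd⁴/(8D³N_a) = (76.0×10³ × 2.3⁴) / (8 × 25.0³ × 4)
  = 2.12679e+06 / 500000 = 4.2536 N/mm

4.25 N/mm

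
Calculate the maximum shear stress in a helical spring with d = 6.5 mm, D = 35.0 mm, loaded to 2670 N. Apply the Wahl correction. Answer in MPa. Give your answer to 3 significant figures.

Spring index C = D/d = 35.0/6.5 = 5.3846
K_W = (4C−1)/(4C−4) + 0.615/C = 20.538/17.538 + 0.1142 = 1.2853
τ₀ = 8FD/(πd³) = 8·2670·35.0/(π·6.5³) = 747600/862.76 = 866.52 MPa
τ_max = K·τ₀ = 1.2853 × 866.52 = 1113.7 MPa

1110 MPa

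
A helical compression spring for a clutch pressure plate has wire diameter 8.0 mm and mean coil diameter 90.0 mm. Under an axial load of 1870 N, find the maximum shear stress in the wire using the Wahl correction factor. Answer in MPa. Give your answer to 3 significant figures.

944 MPa

Spring index C = D/d = 90.0/8.0 = 11.2500
K_W = (4C−1)/(4C−4) + 0.615/C = 44.000/41.000 + 0.0547 = 1.1278
τ₀ = 8FD/(πd³) = 8·1870·90.0/(π·8.0³) = 1.3464e+06/1608.5 = 837.06 MPa
τ_max = K·τ₀ = 1.1278 × 837.06 = 944.06 MPa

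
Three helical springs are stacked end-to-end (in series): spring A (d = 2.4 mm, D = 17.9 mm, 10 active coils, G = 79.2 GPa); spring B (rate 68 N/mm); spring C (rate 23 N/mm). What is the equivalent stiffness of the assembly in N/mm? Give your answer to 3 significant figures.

k_A = Gd⁴/(8D³N_a) = (79.2×10³)(2.4⁴)/(8·17.9³·10) = 5.7269 N/mm
Series: 1/k_eq = 1/5.7269 + 1/68 + 1/23 = 0.2328; k_eq = 4.2956 N/mm

4.30 N/mm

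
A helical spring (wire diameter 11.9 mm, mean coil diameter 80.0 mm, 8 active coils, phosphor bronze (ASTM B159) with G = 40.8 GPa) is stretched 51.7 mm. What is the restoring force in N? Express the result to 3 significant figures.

1290 N

k = Gd⁴/(8D³N_a) = (40.8×10³)(11.9⁴)/(8·80.0³·8) = 24.969 N/mm
F = k·δ = 24.969 × 51.7 = 1290.9 N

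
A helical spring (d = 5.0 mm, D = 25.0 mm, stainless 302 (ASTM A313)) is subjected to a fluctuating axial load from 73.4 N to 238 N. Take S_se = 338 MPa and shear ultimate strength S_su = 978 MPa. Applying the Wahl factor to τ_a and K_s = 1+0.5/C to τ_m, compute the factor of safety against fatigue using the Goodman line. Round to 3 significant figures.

3.97

C = D/d = 25.0/5.0 = 5.0000; K_W = (4C−1)/(4C−4)+0.615/C = 1.3105; K_s = 1+0.5/C = 1.1000
F_a = (F_max−F_min)/2 = 82.3 N; F_m = (F_max+F_min)/2 = 155.7 N
τ_a = K_W·8F_aD/(πd³) = 1.3105 × 41.915 = 54.93 MPa
τ_m = K_s·8F_mD/(πd³) = 1.1000 × 79.297 = 87.227 MPa
Goodman: 1/n_f = τ_a/S_se + τ_m/S_su = 54.93/338 + 87.227/978 = 0.16251 + 0.08919 = 0.2517
n_f = 1/0.2517 = 3.973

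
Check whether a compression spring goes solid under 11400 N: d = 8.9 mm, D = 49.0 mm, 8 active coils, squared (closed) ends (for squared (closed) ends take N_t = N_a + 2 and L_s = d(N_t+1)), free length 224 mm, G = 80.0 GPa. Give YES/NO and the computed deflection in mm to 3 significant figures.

YES, δ = 171 mm

k = Gd⁴/(8D³N_a) = (80.0×10³)(8.9⁴)/(8·49.0³·8) = 66.663 N/mm
N_t = 10; L_s = 8.9·11 = 97.9 mm; δ_solid = L₀ − L_s = 224 − 97.9 = 126.1 mm
δ = F/k = 11400/66.663 = 171.01 mm
δ ≥ δ_solid → spring goes solid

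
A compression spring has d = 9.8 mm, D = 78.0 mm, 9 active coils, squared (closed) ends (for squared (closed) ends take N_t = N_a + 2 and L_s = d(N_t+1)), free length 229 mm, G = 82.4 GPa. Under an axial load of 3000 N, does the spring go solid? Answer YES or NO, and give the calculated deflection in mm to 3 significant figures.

YES, δ = 135 mm

k = Gd⁴/(8D³N_a) = (82.4×10³)(9.8⁴)/(8·78.0³·9) = 22.244 N/mm
N_t = 11; L_s = 9.8·12 = 117.6 mm; δ_solid = L₀ − L_s = 229 − 117.6 = 111.4 mm
δ = F/k = 3000/22.244 = 134.87 mm
δ ≥ δ_solid → spring goes solid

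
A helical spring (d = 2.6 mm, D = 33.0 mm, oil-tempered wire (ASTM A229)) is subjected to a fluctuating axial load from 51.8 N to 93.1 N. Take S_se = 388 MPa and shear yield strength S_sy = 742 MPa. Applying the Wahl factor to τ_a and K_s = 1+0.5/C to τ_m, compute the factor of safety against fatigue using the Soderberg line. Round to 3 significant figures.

C = D/d = 33.0/2.6 = 12.6923; K_W = (4C−1)/(4C−4)+0.615/C = 1.1126; K_s = 1+0.5/C = 1.0394
F_a = (F_max−F_min)/2 = 20.65 N; F_m = (F_max+F_min)/2 = 72.45 N
τ_a = K_W·8F_aD/(πd³) = 1.1126 × 98.731 = 109.85 MPa
τ_m = K_s·8F_mD/(πd³) = 1.0394 × 346.4 = 360.04 MPa
Soderberg: 1/n_f = τ_a/S_se + τ_m/S_sy = 109.85/388 + 360.04/742 = 0.28311 + 0.48523 = 0.76835
n_f = 1/0.76835 = 1.301

1.30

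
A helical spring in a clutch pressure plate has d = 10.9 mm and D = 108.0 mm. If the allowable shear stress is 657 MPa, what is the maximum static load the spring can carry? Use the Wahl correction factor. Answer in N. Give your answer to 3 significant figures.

2700 N

C = D/d = 108.0/10.9 = 9.9083
K_W = (4C−1)/(4C−4) + 0.615/C = 38.633/35.633 + 0.0621 = 1.1463
τ_max = K·8FD/(πd³) → F_max = τ_allow·πd³/(8DK)
F_max = 657·π·10.9³/(8·108.0·1.1463) = 2.673e+06/990.37 = 2699 N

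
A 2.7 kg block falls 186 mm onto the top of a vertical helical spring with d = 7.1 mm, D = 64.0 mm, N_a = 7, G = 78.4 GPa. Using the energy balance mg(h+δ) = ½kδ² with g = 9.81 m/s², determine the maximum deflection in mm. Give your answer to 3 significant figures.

29.0 mm

k = Gd⁴/(8D³N_a) = (78.4×10³)(7.1⁴)/(8·64.0³·7) = 13.571 N/mm
W = mg = 2.7 × 9.81 = 26.487 N
½kδ² − Wδ − Wh = 0 → δ = (W + √(W² + 2kWh))/k
δ = (26.487 + √(701.56 + 133720))/13.571 = (26.487 + 366.64)/13.571 = 28.967 mm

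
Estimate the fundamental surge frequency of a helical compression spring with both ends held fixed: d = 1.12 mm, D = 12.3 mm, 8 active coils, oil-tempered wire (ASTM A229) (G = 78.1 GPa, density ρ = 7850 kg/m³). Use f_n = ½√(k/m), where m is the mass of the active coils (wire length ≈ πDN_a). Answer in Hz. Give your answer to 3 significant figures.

328 Hz

k = Gd⁴/(8D³N_a) = (78.1×10³)(1.12⁴)/(8·12.3³·8) = 1.0319 N/mm = 1031.9 N/m
Wire length L = πDN_a = π·12.3·8 = 309.13 mm
m = ρ·(πd²/4)·L = 7850 × 0.9852×10⁻⁶ m² × 0.30913 m = 0.0023908 kg
f_n = ½√(k/m) = 0.5·√(1031.9/0.0023908) = 0.5·√(4.3161e+05) = 328.48 Hz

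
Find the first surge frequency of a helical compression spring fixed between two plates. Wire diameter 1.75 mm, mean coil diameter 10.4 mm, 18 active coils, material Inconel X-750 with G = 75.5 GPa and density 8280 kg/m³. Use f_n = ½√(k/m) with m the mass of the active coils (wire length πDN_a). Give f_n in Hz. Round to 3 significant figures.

305 Hz

k = Gd⁴/(8D³N_a) = (75.5×10³)(1.75⁴)/(8·10.4³·18) = 4.3716 N/mm = 4371.6 N/m
Wire length L = πDN_a = π·10.4·18 = 588.11 mm
m = ρ·(πd²/4)·L = 8280 × 2.4053×10⁻⁶ m² × 0.58811 m = 0.011713 kg
f_n = ½√(k/m) = 0.5·√(4371.6/0.011713) = 0.5·√(3.7324e+05) = 305.47 Hz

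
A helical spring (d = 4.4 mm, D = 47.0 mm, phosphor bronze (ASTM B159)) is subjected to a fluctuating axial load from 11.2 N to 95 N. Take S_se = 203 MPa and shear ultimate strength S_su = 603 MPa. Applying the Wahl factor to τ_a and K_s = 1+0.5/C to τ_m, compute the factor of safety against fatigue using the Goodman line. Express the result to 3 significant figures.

C = D/d = 47.0/4.4 = 10.6818; K_W = (4C−1)/(4C−4)+0.615/C = 1.1350; K_s = 1+0.5/C = 1.0468
F_a = (F_max−F_min)/2 = 41.9 N; F_m = (F_max+F_min)/2 = 53.1 N
τ_a = K_W·8F_aD/(πd³) = 1.1350 × 58.87 = 66.82 MPa
τ_m = K_s·8F_mD/(πd³) = 1.0468 × 74.606 = 78.098 MPa
Goodman: 1/n_f = τ_a/S_se + τ_m/S_su = 66.82/203 + 78.098/603 = 0.32916 + 0.12952 = 0.45868
n_f = 1/0.45868 = 2.18

2.18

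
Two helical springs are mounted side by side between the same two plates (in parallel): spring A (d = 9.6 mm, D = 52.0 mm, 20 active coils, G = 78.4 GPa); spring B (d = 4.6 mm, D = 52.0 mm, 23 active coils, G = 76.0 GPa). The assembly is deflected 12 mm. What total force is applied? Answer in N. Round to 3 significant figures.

371 N

k_A = Gd⁴/(8D³N_a) = (78.4×10³)(9.6⁴)/(8·52.0³·20) = 29.599 N/mm
k_B = Gd⁴/(8D³N_a) = (76.0×10³)(4.6⁴)/(8·52.0³·23) = 1.3153 N/mm
Parallel: k_eq = 29.599 + 1.3153 = 30.914 N/mm
F = k_eq·δ = 30.914·12 = 370.97 N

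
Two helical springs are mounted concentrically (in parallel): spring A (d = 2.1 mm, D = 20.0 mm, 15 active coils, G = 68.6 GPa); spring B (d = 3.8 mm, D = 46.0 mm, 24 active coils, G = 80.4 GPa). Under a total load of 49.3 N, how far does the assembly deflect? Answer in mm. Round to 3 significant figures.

21.6 mm

k_A = Gd⁴/(8D³N_a) = (68.6×10³)(2.1⁴)/(8·20.0³·15) = 1.3897 N/mm
k_B = Gd⁴/(8D³N_a) = (80.4×10³)(3.8⁴)/(8·46.0³·24) = 0.89705 N/mm
Parallel: k_eq = 1.3897 + 0.89705 = 2.2868 N/mm
δ = F/k_eq = 49.3/2.2868 = 21.559 mm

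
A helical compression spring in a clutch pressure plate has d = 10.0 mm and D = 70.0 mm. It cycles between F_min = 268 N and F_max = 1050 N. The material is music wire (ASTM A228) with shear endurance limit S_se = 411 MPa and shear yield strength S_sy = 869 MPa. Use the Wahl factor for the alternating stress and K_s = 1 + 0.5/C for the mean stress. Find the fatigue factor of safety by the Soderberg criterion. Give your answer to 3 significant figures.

2.85

C = D/d = 70.0/10.0 = 7.0000; K_W = (4C−1)/(4C−4)+0.615/C = 1.2129; K_s = 1+0.5/C = 1.0714
F_a = (F_max−F_min)/2 = 391 N; F_m = (F_max+F_min)/2 = 659 N
τ_a = K_W·8F_aD/(πd³) = 1.2129 × 69.697 = 84.533 MPa
τ_m = K_s·8F_mD/(πd³) = 1.0714 × 117.47 = 125.86 MPa
Soderberg: 1/n_f = τ_a/S_se + τ_m/S_sy = 84.533/411 + 125.86/869 = 0.20568 + 0.14483 = 0.35051
n_f = 1/0.35051 = 2.853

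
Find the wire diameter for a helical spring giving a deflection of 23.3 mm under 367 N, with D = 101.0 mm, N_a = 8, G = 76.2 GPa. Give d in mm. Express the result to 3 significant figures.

10.8 mm

Required rate k = F/δ = 367/23.3 = 15.751 N/mm
d = (8D³N_a·k / G)^(1/4) = (8·101.0³·8·15.751 / (76.2×10³))^0.25
  = (13630)^0.25 = 10.8050 mm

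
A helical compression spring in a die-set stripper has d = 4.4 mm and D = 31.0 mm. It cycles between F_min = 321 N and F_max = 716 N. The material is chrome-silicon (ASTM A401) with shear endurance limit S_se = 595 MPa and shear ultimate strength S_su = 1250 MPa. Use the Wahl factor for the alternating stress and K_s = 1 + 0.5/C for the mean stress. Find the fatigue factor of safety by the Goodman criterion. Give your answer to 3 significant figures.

1.28

C = D/d = 31.0/4.4 = 7.0455; K_W = (4C−1)/(4C−4)+0.615/C = 1.2114; K_s = 1+0.5/C = 1.0710
F_a = (F_max−F_min)/2 = 197.5 N; F_m = (F_max+F_min)/2 = 518.5 N
τ_a = K_W·8F_aD/(πd³) = 1.2114 × 183.03 = 221.71 MPa
τ_m = K_s·8F_mD/(πd³) = 1.0710 × 480.5 = 514.6 MPa
Goodman: 1/n_f = τ_a/S_se + τ_m/S_su = 221.71/595 + 514.6/1250 = 0.37262 + 0.41168 = 0.7843
n_f = 1/0.7843 = 1.275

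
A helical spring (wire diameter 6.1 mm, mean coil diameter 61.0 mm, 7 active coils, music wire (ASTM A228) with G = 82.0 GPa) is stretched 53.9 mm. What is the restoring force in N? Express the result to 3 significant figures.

481 N

k = Gd⁴/(8D³N_a) = (82.0×10³)(6.1⁴)/(8·61.0³·7) = 8.9321 N/mm
F = k·δ = 8.9321 × 53.9 = 481.44 N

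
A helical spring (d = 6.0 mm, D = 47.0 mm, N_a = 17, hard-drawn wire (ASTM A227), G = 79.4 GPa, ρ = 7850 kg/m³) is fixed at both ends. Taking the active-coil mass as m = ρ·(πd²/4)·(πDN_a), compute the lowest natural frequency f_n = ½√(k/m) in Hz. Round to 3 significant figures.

57.2 Hz

k = Gd⁴/(8D³N_a) = (79.4×10³)(6.0⁴)/(8·47.0³·17) = 7.2877 N/mm = 7287.7 N/m
Wire length L = πDN_a = π·47.0·17 = 2510.1 mm
m = ρ·(πd²/4)·L = 7850 × 28.274×10⁻⁶ m² × 2.5101 m = 0.55713 kg
f_n = ½√(k/m) = 0.5·√(7287.7/0.55713) = 0.5·√(13081) = 57.186 Hz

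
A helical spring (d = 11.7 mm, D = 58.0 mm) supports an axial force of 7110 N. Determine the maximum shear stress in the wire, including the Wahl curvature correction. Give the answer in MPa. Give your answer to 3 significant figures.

Spring index C = D/d = 58.0/11.7 = 4.9573
K_W = (4C−1)/(4C−4) + 0.615/C = 18.829/15.829 + 0.1241 = 1.3136
τ₀ = 8FD/(πd³) = 8·7110·58.0/(π·11.7³) = 3.29904e+06/5031.6 = 655.66 MPa
τ_max = K·τ₀ = 1.3136 × 655.66 = 861.27 MPa

861 MPa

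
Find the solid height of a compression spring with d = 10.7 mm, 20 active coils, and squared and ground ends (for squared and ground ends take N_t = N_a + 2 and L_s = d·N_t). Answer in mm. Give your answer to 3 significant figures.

235 mm

squared and ground ends: N_t = N_a + 2 = 20 + 2 = 22
L_s = d·N_t = 10.7 × 22 = 235.4 mm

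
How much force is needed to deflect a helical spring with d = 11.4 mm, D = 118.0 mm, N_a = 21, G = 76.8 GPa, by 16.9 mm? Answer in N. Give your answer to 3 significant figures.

k = Gd⁴/(8D³N_a) = (76.8×10³)(11.4⁴)/(8·118.0³·21) = 4.6992 N/mm
F = k·δ = 4.6992 × 16.9 = 79.417 N

79.4 N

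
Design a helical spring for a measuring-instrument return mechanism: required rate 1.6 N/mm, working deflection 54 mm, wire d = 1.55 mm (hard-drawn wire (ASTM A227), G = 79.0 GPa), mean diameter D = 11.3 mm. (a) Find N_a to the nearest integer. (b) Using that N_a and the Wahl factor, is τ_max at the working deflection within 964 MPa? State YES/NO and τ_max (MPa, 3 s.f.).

N_a = Gd⁴/(8D³k) = (79.0×10³)(1.55⁴)/(8·11.3³·1.6) = 24.69 → N_a = 25
Actual rate k = Gd⁴/(8D³·25) = 1.5801 N/mm
Working load F = kδ = 1.5801·54 = 85.326 N
C = 11.3/1.55 = 7.2903; K_W = (4C−1)/(4C−4)+0.615/C = 1.2036
τ_max = K_W·8FD/(πd³) = 1.2036·659.33 = 793.57 MPa
τ_max ≤ 964 MPa → acceptable

(a) 25 coils; (b) YES, τ_max = 794 MPa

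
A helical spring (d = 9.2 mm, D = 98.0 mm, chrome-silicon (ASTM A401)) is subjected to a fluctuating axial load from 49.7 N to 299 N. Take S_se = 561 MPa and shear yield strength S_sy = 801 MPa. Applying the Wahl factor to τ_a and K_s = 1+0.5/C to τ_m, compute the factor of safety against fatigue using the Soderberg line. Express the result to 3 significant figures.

C = D/d = 98.0/9.2 = 10.6522; K_W = (4C−1)/(4C−4)+0.615/C = 1.1354; K_s = 1+0.5/C = 1.0469
F_a = (F_max−F_min)/2 = 124.65 N; F_m = (F_max+F_min)/2 = 174.35 N
τ_a = K_W·8F_aD/(πd³) = 1.1354 × 39.948 = 45.358 MPa
τ_m = K_s·8F_mD/(πd³) = 1.0469 × 55.876 = 58.499 MPa
Soderberg: 1/n_f = τ_a/S_se + τ_m/S_sy = 45.358/561 + 58.499/801 = 0.08085 + 0.07303 = 0.15388
n_f = 1/0.15388 = 6.498

6.50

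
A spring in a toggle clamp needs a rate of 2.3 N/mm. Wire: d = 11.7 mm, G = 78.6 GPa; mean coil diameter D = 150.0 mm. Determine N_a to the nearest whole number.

N_a = Gd⁴/(8D³k) = (78.6×10³ × 11.7⁴)/(8 × 150.0³ × 2.3)
    = 1.47288e+09 / 6.21e+07 = 23.72 → 24 coils

24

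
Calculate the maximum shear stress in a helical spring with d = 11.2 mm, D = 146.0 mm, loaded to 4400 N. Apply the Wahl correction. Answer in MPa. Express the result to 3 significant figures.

1290 MPa

Spring index C = D/d = 146.0/11.2 = 13.0357
K_W = (4C−1)/(4C−4) + 0.615/C = 51.143/48.143 + 0.0472 = 1.1095
τ₀ = 8FD/(πd³) = 8·4400·146.0/(π·11.2³) = 5.1392e+06/4413.7 = 1164.4 MPa
τ_max = K·τ₀ = 1.1095 × 1164.4 = 1291.9 MPa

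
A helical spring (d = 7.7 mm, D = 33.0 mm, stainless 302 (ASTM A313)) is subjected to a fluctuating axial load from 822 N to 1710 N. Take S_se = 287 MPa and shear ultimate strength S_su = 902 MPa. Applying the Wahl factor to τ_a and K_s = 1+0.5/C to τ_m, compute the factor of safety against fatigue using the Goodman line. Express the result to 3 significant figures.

C = D/d = 33.0/7.7 = 4.2857; K_W = (4C−1)/(4C−4)+0.615/C = 1.3718; K_s = 1+0.5/C = 1.1167
F_a = (F_max−F_min)/2 = 444 N; F_m = (F_max+F_min)/2 = 1266 N
τ_a = K_W·8F_aD/(πd³) = 1.3718 × 81.727 = 112.11 MPa
τ_m = K_s·8F_mD/(πd³) = 1.1167 × 233.03 = 260.22 MPa
Goodman: 1/n_f = τ_a/S_se + τ_m/S_su = 112.11/287 + 260.22/902 = 0.39063 + 0.28849 = 0.67912
n_f = 1/0.67912 = 1.472

1.47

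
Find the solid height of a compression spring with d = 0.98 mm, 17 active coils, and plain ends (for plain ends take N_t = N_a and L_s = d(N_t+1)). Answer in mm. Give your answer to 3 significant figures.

17.6 mm

plain ends: N_t = N_a = 17
L_s = d·(N_t+1) = 0.98 × 18 = 17.64 mm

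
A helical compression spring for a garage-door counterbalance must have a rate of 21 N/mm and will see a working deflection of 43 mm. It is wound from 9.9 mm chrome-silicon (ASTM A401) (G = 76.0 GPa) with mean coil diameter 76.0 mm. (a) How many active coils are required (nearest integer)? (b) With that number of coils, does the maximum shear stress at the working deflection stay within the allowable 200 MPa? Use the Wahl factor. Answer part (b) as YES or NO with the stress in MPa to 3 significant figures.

N_a = Gd⁴/(8D³k) = (76.0×10³)(9.9⁴)/(8·76.0³·21) = 9.899 → N_a = 10
Actual rate k = Gd⁴/(8D³·10) = 20.789 N/mm
Working load F = kδ = 20.789·43 = 893.91 N
C = 76.0/9.9 = 7.6768; K_W = (4C−1)/(4C−4)+0.615/C = 1.1924
τ_max = K_W·8FD/(πd³) = 1.1924·178.3 = 212.61 MPa
τ_max > 200 MPa → exceeds allowable

(a) 10 coils; (b) NO, τ_max = 213 MPa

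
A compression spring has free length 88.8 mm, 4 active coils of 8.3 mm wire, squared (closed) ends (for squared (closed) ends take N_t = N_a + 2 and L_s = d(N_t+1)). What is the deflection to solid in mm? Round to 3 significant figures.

N_t = 6; L_s = 8.3·7 = 58.1 mm
δ_solid = L₀ − L_s = 88.8 − 58.1 = 30.7 mm

30.7 mm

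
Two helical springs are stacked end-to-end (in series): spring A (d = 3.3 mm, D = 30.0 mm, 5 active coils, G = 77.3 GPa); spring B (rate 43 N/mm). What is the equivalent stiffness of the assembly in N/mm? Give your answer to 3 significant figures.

7.09 N/mm

k_A = Gd⁴/(8D³N_a) = (77.3×10³)(3.3⁴)/(8·30.0³·5) = 8.4881 N/mm
Series: 1/k_eq = 1/8.4881 + 1/43 = 0.14107; k_eq = 7.0888 N/mm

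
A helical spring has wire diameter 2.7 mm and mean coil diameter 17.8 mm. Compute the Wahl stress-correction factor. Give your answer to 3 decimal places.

C = D/d = 17.8/2.7 = 6.5926
K_W = (4C−1)/(4C−4) + 0.615/C = 25.370/22.370 + 0.0933 = 1.2274

1.227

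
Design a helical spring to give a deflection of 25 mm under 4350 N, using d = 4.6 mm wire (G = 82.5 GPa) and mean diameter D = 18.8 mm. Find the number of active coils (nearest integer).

4

Required rate k = F/δ = 4350/25 = 174 N/mm
N_a = Gd⁴/(8D³k) = (82.5×10³ × 4.6⁴)/(8 × 18.8³ × 174)
    = 3.6939e+07 / 9.24938e+06 = 3.994 → 4 coils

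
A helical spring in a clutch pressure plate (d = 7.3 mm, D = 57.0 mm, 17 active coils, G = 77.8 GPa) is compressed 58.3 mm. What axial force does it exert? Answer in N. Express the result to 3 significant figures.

k = Gd⁴/(8D³N_a) = (77.8×10³)(7.3⁴)/(8·57.0³·17) = 8.7722 N/mm
F = k·δ = 8.7722 × 58.3 = 511.42 N

511 N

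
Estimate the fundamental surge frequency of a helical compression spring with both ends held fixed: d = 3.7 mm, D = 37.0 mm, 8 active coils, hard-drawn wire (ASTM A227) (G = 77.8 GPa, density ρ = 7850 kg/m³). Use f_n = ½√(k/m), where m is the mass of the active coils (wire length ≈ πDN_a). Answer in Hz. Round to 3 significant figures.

120 Hz

k = Gd⁴/(8D³N_a) = (77.8×10³)(3.7⁴)/(8·37.0³·8) = 4.4978 N/mm = 4497.8 N/m
Wire length L = πDN_a = π·37.0·8 = 929.91 mm
m = ρ·(πd²/4)·L = 7850 × 10.752×10⁻⁶ m² × 0.92991 m = 0.078488 kg
f_n = ½√(k/m) = 0.5·√(4497.8/0.078488) = 0.5·√(57306) = 119.69 Hz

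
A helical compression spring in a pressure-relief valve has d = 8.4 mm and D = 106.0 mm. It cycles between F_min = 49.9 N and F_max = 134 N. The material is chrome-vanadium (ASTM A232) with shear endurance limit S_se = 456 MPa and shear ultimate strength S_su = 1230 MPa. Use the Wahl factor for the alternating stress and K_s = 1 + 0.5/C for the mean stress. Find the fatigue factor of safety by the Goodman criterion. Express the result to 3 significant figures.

12.2

C = D/d = 106.0/8.4 = 12.6190; K_W = (4C−1)/(4C−4)+0.615/C = 1.1133; K_s = 1+0.5/C = 1.0396
F_a = (F_max−F_min)/2 = 42.05 N; F_m = (F_max+F_min)/2 = 91.95 N
τ_a = K_W·8F_aD/(πd³) = 1.1133 × 19.15 = 21.32 MPa
τ_m = K_s·8F_mD/(πd³) = 1.0396 × 41.875 = 43.535 MPa
Goodman: 1/n_f = τ_a/S_se + τ_m/S_su = 21.32/456 + 43.535/1230 = 0.04675 + 0.03539 = 0.082148
n_f = 1/0.082148 = 12.17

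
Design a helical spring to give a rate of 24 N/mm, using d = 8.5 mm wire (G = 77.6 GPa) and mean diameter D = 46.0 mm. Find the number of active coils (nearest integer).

N_a = Gd⁴/(8D³k) = (77.6×10³ × 8.5⁴)/(8 × 46.0³ × 24)
    = 4.05077e+08 / 1.86885e+07 = 21.68 → 22 coils

22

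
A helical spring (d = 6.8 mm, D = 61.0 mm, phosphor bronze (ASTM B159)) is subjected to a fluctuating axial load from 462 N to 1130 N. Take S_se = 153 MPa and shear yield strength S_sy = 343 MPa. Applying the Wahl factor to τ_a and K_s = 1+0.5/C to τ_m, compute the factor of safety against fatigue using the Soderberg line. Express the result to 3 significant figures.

0.406

C = D/d = 61.0/6.8 = 8.9706; K_W = (4C−1)/(4C−4)+0.615/C = 1.1627; K_s = 1+0.5/C = 1.0557
F_a = (F_max−F_min)/2 = 334 N; F_m = (F_max+F_min)/2 = 796 N
τ_a = K_W·8F_aD/(πd³) = 1.1627 × 165 = 191.84 MPa
τ_m = K_s·8F_mD/(πd³) = 1.0557 × 393.24 = 415.16 MPa
Soderberg: 1/n_f = τ_a/S_se + τ_m/S_sy = 191.84/153 + 415.16/343 = 1.25386 + 1.21037 = 2.4642
n_f = 1/2.4642 = 0.4058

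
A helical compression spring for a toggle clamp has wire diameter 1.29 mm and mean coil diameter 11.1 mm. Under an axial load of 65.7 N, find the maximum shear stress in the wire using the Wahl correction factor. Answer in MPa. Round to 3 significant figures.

1010 MPa

Spring index C = D/d = 11.1/1.29 = 8.6047
K_W = (4C−1)/(4C−4) + 0.615/C = 33.419/30.419 + 0.0715 = 1.1701
τ₀ = 8FD/(πd³) = 8·65.7·11.1/(π·1.29³) = 5834.16/6.744 = 865.09 MPa
τ_max = K·τ₀ = 1.1701 × 865.09 = 1012.2 MPa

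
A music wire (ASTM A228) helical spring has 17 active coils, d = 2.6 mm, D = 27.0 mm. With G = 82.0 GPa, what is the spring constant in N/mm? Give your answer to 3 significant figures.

1.40 N/mm

k = Gd⁴/(8D³N_a) = (82.0×10³ × 2.6⁴) / (8 × 27.0³ × 17)
  = 3.7472e+06 / 2.67689e+06 = 1.3998 N/mm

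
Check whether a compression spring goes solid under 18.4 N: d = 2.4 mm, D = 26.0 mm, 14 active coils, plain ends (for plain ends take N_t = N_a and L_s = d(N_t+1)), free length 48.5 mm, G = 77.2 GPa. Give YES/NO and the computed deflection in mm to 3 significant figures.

k = Gd⁴/(8D³N_a) = (77.2×10³)(2.4⁴)/(8·26.0³·14) = 1.3011 N/mm
N_t = 14; L_s = 2.4·15 = 36 mm; δ_solid = L₀ − L_s = 48.5 − 36 = 12.5 mm
δ = F/k = 18.4/1.3011 = 14.141 mm
δ ≥ δ_solid → spring goes solid

YES, δ = 14.1 mm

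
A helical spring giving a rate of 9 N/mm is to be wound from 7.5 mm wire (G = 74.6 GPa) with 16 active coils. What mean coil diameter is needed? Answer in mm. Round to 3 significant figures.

D = (Gd⁴/(8N_a·k))^(1/3) = (74.6×10³·7.5⁴/(8·16·9))^(1/3)
  = (204895)^(1/3) = 58.9536 mm

59.0 mm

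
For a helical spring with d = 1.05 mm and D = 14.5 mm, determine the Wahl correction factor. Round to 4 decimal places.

1.1031

C = D/d = 14.5/1.05 = 13.8095
K_W = (4C−1)/(4C−4) + 0.615/C = 54.238/51.238 + 0.0445 = 1.1031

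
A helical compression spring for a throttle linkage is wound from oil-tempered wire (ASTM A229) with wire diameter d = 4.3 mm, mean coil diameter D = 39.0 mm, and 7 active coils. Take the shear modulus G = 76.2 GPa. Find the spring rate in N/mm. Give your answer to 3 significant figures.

7.84 N/mm

k = Gd⁴/(8D³N_a) = (76.2×10³ × 4.3⁴) / (8 × 39.0³ × 7)
  = 2.60513e+07 / 3.32186e+06 = 7.8424 N/mm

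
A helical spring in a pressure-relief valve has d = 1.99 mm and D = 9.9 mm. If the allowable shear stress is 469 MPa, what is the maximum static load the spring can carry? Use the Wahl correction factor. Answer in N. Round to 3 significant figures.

112 N

C = D/d = 9.9/1.99 = 4.9749
K_W = (4C−1)/(4C−4) + 0.615/C = 18.899/15.899 + 0.1236 = 1.3123
τ_max = K·8FD/(πd³) → F_max = τ_allow·πd³/(8DK)
F_max = 469·π·1.99³/(8·9.9·1.3123) = 11611/103.93 = 111.72 N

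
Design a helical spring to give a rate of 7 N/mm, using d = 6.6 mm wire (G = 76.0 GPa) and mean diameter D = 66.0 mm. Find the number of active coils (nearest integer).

N_a = Gd⁴/(8D³k) = (76.0×10³ × 6.6⁴)/(8 × 66.0³ × 7)
    = 1.44208e+08 / 1.60998e+07 = 8.957 → 9 coils

9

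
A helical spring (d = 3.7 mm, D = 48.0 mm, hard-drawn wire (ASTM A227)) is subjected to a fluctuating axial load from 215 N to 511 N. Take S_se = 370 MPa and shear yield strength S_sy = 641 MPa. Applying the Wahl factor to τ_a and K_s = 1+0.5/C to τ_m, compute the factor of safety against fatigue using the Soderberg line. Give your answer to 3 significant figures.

0.401

C = D/d = 48.0/3.7 = 12.9730; K_W = (4C−1)/(4C−4)+0.615/C = 1.1100; K_s = 1+0.5/C = 1.0385
F_a = (F_max−F_min)/2 = 148 N; F_m = (F_max+F_min)/2 = 363 N
τ_a = K_W·8F_aD/(πd³) = 1.1100 × 357.14 = 396.44 MPa
τ_m = K_s·8F_mD/(πd³) = 1.0385 × 875.96 = 909.72 MPa
Soderberg: 1/n_f = τ_a/S_se + τ_m/S_sy = 396.44/370 + 909.72/641 = 1.07146 + 1.41922 = 2.4907
n_f = 1/2.4907 = 0.4015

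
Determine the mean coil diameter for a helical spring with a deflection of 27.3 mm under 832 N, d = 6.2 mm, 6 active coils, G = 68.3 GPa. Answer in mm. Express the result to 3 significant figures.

41.0 mm

Required rate k = F/δ = 832/27.3 = 30.476 N/mm
D = (Gd⁴/(8N_a·k))^(1/3) = (68.3×10³·6.2⁴/(8·6·30.476))^(1/3)
  = (68989.9)^(1/3) = 41.0137 mm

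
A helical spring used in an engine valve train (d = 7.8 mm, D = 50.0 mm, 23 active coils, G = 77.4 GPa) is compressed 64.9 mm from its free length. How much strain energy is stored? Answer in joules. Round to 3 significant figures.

k = Gd⁴/(8D³N_a) = (77.4×10³)(7.8⁴)/(8·50.0³·23) = 12.456 N/mm
U = ½kδ² = 0.5 × 12.456 × 64.9² = 26233 N·mm = 26.233 J

26.2 J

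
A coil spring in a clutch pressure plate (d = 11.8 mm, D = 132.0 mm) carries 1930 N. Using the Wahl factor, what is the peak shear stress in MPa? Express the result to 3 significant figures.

446 MPa

Spring index C = D/d = 132.0/11.8 = 11.1864
K_W = (4C−1)/(4C−4) + 0.615/C = 43.746/40.746 + 0.0550 = 1.1286
τ₀ = 8FD/(πd³) = 8·1930·132.0/(π·11.8³) = 2.03808e+06/5161.7 = 394.84 MPa
τ_max = K·τ₀ = 1.1286 × 394.84 = 445.62 MPa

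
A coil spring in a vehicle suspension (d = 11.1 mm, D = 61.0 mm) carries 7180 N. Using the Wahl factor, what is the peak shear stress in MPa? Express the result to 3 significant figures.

1040 MPa

Spring index C = D/d = 61.0/11.1 = 5.4955
K_W = (4C−1)/(4C−4) + 0.615/C = 20.982/17.982 + 0.1119 = 1.2787
τ₀ = 8FD/(πd³) = 8·7180·61.0/(π·11.1³) = 3.50384e+06/4296.5 = 815.5 MPa
τ_max = K·τ₀ = 1.2787 × 815.5 = 1042.8 MPa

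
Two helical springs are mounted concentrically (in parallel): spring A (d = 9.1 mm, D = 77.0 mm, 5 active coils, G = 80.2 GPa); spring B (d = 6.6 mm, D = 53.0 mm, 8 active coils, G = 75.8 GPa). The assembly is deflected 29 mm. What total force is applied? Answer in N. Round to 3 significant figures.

k_A = Gd⁴/(8D³N_a) = (80.2×10³)(9.1⁴)/(8·77.0³·5) = 30.117 N/mm
k_B = Gd⁴/(8D³N_a) = (75.8×10³)(6.6⁴)/(8·53.0³·8) = 15.095 N/mm
Parallel: k_eq = 30.117 + 15.095 = 45.212 N/mm
F = k_eq·δ = 45.212·29 = 1311.1 N

1310 N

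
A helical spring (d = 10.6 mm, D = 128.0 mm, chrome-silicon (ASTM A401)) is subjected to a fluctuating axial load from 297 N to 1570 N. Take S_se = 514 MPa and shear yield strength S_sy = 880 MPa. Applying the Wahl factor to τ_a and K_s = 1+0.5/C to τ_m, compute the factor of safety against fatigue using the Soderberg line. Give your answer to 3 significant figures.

C = D/d = 128.0/10.6 = 12.0755; K_W = (4C−1)/(4C−4)+0.615/C = 1.1186; K_s = 1+0.5/C = 1.0414
F_a = (F_max−F_min)/2 = 636.5 N; F_m = (F_max+F_min)/2 = 933.5 N
τ_a = K_W·8F_aD/(πd³) = 1.1186 × 174.19 = 194.86 MPa
τ_m = K_s·8F_mD/(πd³) = 1.0414 × 255.47 = 266.05 MPa
Soderberg: 1/n_f = τ_a/S_se + τ_m/S_sy = 194.86/514 + 266.05/880 = 0.37911 + 0.30233 = 0.68144
n_f = 1/0.68144 = 1.467

1.47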